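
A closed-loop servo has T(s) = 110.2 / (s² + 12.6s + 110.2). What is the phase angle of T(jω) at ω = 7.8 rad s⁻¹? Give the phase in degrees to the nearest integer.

-63°

∠[(j7.8)² + 12.6(j7.8) + 110.2] = ∠[49.36 + j98.28] = 63.33°
∠T(j7.8) = −63.33° = -63.33°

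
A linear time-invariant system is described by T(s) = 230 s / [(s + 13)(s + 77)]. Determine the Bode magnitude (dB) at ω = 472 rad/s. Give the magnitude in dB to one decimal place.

-6.4 dB

|j472| = 472
|j472 + 13| = √(472² + 13²) = 472.2
|j472 + 77| = √(472² + 77²) = 478.2
|T(j472)| = 230 × 472 / (472.2 × 478.2) = 0.48075
20 log₁₀(0.48075) = -6.36 dB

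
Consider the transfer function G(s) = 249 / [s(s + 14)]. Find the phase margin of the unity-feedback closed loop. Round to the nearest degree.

47°

Gain crossover: |G(jω)| = 1 at ω ≈ 13 rad/s.
∠G(j13) = −90° − arctan(13/14) ≈ -132.93°
PM = 180° + (-132.93°) = 47.07°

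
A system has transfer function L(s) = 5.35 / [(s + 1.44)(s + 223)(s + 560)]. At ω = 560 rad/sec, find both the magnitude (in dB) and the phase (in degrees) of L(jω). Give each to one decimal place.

|j560 + 1.44| = √(560² + 1.44²) = 560
|j560 + 223| = √(560² + 223²) = 602.8
|j560 + 560| = √(560² + 560²) = 792
|L(j560)| = 5.35 / (560 × 602.8 × 792) = 2.0013e-08
20 log₁₀(2.0013e-08) = -153.97 dB
∠(j560 + 1.44) = arctan(560/1.44) = 89.85°
∠(j560 + 223) = arctan(560/223) = 68.29°
∠(j560 + 560) = arctan(560/560) = 45.00°
∠L(j560) = − (89.85° + 68.29° + 45.00°) = -203.14°

|L| = -154.0 dB, ∠L = -203.1°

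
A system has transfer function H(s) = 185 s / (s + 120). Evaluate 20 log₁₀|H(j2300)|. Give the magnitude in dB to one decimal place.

|j2300| = 2300
|j2300 + 120| = √(2300² + 120²) = 2303
|H(j2300)| = 185 × 2300 / 2303 = 184.75
20 log₁₀(184.75) = 45.33 dB

45.3 dB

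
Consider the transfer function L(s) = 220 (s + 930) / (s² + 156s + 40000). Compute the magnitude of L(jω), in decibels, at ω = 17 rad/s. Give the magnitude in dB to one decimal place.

|j17 + 930| = √(17² + 930²) = 930.2
|(j17)² + 156(j17) + 40000| = |39711 + j2652| = 3.98e+04
|L(j17)| = 220 × 930.2 / 3.98e+04 = 5.1416
20 log₁₀(5.1416) = 14.22 dB

14.2 dB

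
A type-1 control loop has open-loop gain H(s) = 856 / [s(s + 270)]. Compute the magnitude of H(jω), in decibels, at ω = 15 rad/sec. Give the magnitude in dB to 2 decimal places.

|j15 + 270| = √(15² + 270²) = 270.4
|j15| = 15
|H(j15)| = 856 / (270.4 × 15) = 0.21103
20 log₁₀(0.21103) = -13.513 dB

-13.51 dB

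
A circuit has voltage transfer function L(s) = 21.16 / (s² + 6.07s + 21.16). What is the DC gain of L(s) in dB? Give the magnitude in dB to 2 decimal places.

0.00 dB

L(0) = 21.16 / 21.16 = 1
20 log₁₀(1) = 0.000 dB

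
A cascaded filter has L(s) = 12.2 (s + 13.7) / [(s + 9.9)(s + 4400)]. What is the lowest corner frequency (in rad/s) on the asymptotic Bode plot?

Break frequencies occur at each pole and zero magnitude: 9.9 rad/s, 13.7 rad/s, 4400 rad/s.
The lowest is 9.9 rad/s.

9.9 rad/s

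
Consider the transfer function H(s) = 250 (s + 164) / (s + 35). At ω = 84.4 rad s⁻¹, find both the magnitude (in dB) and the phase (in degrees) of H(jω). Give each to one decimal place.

|H| = 54.1 dB, ∠H = -40.2°

|j84.4 + 164| = √(84.4² + 164²) = 184.4
|j84.4 + 35| = √(84.4² + 35²) = 91.37
|H(j84.4)| = 250 × 184.4 / 91.37 = 504.66
20 log₁₀(504.66) = 54.06 dB
∠(j84.4 + 164) = arctan(84.4/164) = 27.23°
∠(j84.4 + 35) = arctan(84.4/35) = 67.48°
∠H(j84.4) = 27.23° − 67.48° = -40.24°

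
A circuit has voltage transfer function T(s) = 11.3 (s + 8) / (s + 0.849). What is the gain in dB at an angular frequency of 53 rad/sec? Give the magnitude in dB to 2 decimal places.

|j53 + 8| = √(53² + 8²) = 53.6
|j53 + 0.849| = √(53² + 0.849²) = 53.01
|T(j53)| = 11.3 × 53.6 / 53.01 = 11.427
20 log₁₀(11.427) = 21.158 dB

21.16 dB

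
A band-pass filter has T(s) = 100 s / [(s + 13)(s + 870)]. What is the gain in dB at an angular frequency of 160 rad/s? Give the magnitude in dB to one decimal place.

-19.0 dB

|j160| = 160
|j160 + 13| = √(160² + 13²) = 160.5
|j160 + 870| = √(160² + 870²) = 884.6
|T(j160)| = 100 × 160 / (160.5 × 884.6) = 0.11268
20 log₁₀(0.11268) = -18.96 dB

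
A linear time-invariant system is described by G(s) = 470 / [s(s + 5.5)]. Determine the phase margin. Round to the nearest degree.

14°

Gain crossover: |G(jω)| = 1 at ω ≈ 21.3 rad/s.
∠G(j21.3) = −90° − arctan(21.3/5.5) ≈ -165.54°
PM = 180° + (-165.54°) = 14.46°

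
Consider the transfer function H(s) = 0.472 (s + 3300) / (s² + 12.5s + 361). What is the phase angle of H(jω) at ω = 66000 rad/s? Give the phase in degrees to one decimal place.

-92.9 deg

∠(j66000 + 3300) = arctan(66000/3300) = 87.14°
∠[(j66000)² + 12.5(j66000) + 361] = ∠[-4.356e+09 + j8.25e+05] = 179.99°
∠H(j66000) = 87.14° − 179.99° = -92.85°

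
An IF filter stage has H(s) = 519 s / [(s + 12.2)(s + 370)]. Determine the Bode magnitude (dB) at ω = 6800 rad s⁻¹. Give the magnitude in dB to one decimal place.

-22.4 dB

|j6800| = 6800
|j6800 + 12.2| = √(6800² + 12.2²) = 6800
|j6800 + 370| = √(6800² + 370²) = 6810
|H(j6800)| = 519 × 6800 / (6800 × 6810) = 0.076211
20 log₁₀(0.076211) = -22.36 dB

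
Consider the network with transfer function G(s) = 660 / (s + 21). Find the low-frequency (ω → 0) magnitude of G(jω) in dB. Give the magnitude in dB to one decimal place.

29.9 dB

G(0) = 660 / 21 = 31.429
20 log₁₀(31.429) = 29.95 dB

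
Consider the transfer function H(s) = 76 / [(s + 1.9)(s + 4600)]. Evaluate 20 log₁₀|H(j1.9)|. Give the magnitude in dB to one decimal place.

-44.2 dB

|j1.9 + 1.9| = √(1.9² + 1.9²) = 2.687
|j1.9 + 4600| = √(1.9² + 4600²) = 4600
|H(j1.9)| = 76 / (2.687 × 4600) = 0.0061488
20 log₁₀(0.0061488) = -44.22 dB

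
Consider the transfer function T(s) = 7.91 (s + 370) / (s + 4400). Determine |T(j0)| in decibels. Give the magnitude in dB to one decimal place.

T(0) = 7.91 × 370 / 4400 = 0.66516
20 log₁₀(0.66516) = -3.54 dB

-3.5 dB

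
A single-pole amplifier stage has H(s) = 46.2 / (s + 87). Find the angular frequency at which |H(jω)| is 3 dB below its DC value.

For a single-pole low-pass, the −3 dB point is at the pole: ω = 87 rad/s.

87 rad/s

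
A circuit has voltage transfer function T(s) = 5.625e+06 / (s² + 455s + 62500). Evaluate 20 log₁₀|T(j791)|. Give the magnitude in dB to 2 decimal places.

|(j791)² + 455(j791) + 62500| = |-5.6318e+05 + j3.599e+05| = 6.684e+05
|T(j791)| = 5.625e+06 / 6.684e+05 = 8.4161
20 log₁₀(8.4161) = 18.502 dB

18.50 dB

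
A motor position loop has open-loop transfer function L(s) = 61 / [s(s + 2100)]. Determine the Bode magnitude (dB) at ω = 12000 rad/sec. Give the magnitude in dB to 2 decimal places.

-127.59 dB

|j12000 + 2100| = √(12000² + 2100²) = 1.218e+04
|j12000| = 1.2e+04
|L(j12000)| = 61 / (1.218e+04 × 1.2e+04) = 4.1727e-07
20 log₁₀(4.1727e-07) = -127.592 dB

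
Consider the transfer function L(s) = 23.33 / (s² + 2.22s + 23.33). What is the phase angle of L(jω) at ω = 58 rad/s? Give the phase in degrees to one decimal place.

∠[(j58)² + 2.22(j58) + 23.33] = ∠[-3340.7 + j128.76] = 177.79°
∠L(j58) = −177.79° = -177.79°

-177.8°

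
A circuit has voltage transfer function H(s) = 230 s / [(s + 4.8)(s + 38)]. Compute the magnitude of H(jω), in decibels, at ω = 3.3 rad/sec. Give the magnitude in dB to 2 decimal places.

10.67 dB

|j3.3| = 3.3
|j3.3 + 4.8| = √(3.3² + 4.8²) = 5.825
|j3.3 + 38| = √(3.3² + 38²) = 38.14
|H(j3.3)| = 230 × 3.3 / (5.825 × 38.14) = 3.4161
20 log₁₀(3.4161) = 10.671 dB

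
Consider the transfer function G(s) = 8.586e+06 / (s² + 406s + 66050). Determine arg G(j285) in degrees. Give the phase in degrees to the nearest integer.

-97 deg

∠[(j285)² + 406(j285) + 66050] = ∠[-15175 + j1.1571e+05] = 97.47°
∠G(j285) = −97.47° = -97.47°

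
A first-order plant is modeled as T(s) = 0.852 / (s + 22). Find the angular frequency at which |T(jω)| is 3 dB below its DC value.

22 rad/s

For a single-pole low-pass, the −3 dB point is at the pole: ω = 22 rad/s.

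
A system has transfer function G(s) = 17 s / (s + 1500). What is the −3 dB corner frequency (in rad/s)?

1500 rad/s

For a single-pole high-pass, the −3 dB point is at the pole: ω = 1500 rad/s.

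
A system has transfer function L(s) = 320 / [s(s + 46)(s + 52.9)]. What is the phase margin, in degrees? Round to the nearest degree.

90°

Gain crossover: |L(jω)| = 1 at ω ≈ 0.132 rad s⁻¹.
∠L(j0.132) = −90° − arctan(0.132/46) − arctan(0.132/52.9) ≈ -90.31°
PM = 180° + (-90.31°) = 89.69°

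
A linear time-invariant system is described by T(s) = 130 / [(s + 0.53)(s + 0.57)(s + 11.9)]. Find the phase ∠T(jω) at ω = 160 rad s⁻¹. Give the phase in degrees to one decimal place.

∠(j160 + 0.53) = arctan(160/0.53) = 89.81°
∠(j160 + 0.57) = arctan(160/0.57) = 89.80°
∠(j160 + 11.9) = arctan(160/11.9) = 85.75°
∠T(j160) = − (89.81° + 89.80° + 85.75°) = -265.35°

-265.4°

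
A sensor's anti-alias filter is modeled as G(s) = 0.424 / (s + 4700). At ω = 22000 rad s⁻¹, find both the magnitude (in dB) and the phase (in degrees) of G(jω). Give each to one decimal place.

|j22000 + 4700| = √(22000² + 4700²) = 2.25e+04
|G(j22000)| = 0.424 / 2.25e+04 = 1.8847e-05
20 log₁₀(1.8847e-05) = -94.49 dB
∠(j22000 + 4700) = arctan(22000/4700) = 77.94°
∠G(j22000) = −77.94° = -77.94°

|G| = -94.5 dB, ∠G = -77.9°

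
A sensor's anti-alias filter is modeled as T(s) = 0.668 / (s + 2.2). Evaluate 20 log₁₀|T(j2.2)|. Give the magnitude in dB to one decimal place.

-13.4 dB

|j2.2 + 2.2| = √(2.2² + 2.2²) = 3.111
|T(j2.2)| = 0.668 / 3.111 = 0.2147
20 log₁₀(0.2147) = -13.36 dB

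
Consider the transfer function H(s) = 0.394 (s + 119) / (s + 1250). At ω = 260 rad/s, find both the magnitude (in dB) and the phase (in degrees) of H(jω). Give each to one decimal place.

|H| = -21.1 dB, ∠H = 53.7°

|j260 + 119| = √(260² + 119²) = 285.9
|j260 + 1250| = √(260² + 1250²) = 1277
|H(j260)| = 0.394 × 285.9 / 1277 = 0.088239
20 log₁₀(0.088239) = -21.09 dB
∠(j260 + 119) = arctan(260/119) = 65.41°
∠(j260 + 1250) = arctan(260/1250) = 11.75°
∠H(j260) = 65.41° − 11.75° = 53.66°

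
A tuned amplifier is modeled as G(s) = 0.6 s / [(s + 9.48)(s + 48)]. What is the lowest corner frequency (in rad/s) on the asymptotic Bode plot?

9.48 rad/s

Break frequencies occur at each pole and zero magnitude: 9.48 rad/s, 48 rad/s.
The lowest is 9.48 rad/s.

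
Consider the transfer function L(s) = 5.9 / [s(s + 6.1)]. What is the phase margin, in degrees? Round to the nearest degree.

81°

Gain crossover: |L(jω)| = 1 at ω ≈ 0.956 rad/s.
∠L(j0.956) = −90° − arctan(0.956/6.1) ≈ -98.90°
PM = 180° + (-98.90°) = 81.10°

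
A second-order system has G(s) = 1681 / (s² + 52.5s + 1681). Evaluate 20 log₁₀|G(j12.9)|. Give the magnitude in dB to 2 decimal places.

|(j12.9)² + 52.5(j12.9) + 1681| = |1514.6 + j677.25| = 1659
|G(j12.9)| = 1681 / 1659 = 1.0132
20 log₁₀(1.0132) = 0.114 dB

0.11 dB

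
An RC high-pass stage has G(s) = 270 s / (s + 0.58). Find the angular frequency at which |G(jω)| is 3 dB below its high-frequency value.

0.58 rad/sec

For a single-pole high-pass, the −3 dB point is at the pole: ω = 0.58 rad/sec.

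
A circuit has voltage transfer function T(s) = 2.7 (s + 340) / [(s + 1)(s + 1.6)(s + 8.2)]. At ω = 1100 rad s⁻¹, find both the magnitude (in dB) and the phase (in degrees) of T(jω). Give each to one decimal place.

|T| = -112.6 dB, ∠T = -196.6°

|j1100 + 340| = √(1100² + 340²) = 1151
|j1100 + 1| = √(1100² + 1²) = 1100
|j1100 + 1.6| = √(1100² + 1.6²) = 1100
|j1100 + 8.2| = √(1100² + 8.2²) = 1100
|T(j1100)| = 2.7 × 1151 / (1100 × 1100 × 1100) = 2.3355e-06
20 log₁₀(2.3355e-06) = -112.63 dB
∠(j1100 + 340) = arctan(1100/340) = 72.82°
∠(j1100 + 1) = arctan(1100/1) = 89.95°
∠(j1100 + 1.6) = arctan(1100/1.6) = 89.92°
∠(j1100 + 8.2) = arctan(1100/8.2) = 89.57°
∠T(j1100) = 72.82° − (89.95° + 89.92° + 89.57°) = -196.61°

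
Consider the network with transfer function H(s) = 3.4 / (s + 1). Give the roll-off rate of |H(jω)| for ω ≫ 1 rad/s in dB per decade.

-20 dB/decade

With 0 zeros and 1 pole, the high-frequency asymptotic slope is 20 × (0 − 1) = -20 dB/decade.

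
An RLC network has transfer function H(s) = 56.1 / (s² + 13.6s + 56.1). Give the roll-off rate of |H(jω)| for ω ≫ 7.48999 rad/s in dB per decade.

-40 dB/decade

With 0 zeros and 2 poles, the high-frequency asymptotic slope is 20 × (0 − 2) = -40 dB/decade.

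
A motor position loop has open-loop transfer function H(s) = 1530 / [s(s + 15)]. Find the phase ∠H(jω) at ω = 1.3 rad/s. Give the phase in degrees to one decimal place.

∠(j1.3 + 15) = arctan(1.3/15) = 4.95°
∠(j1.3) = 90.00°
∠H(j1.3) = − (4.95° + 90.00°) = -94.95°

-95.0°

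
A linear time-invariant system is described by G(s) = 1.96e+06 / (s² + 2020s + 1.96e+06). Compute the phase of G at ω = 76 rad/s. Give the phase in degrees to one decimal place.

∠[(j76)² + 2020(j76) + 1.96e+06] = ∠[1.9542e+06 + j1.5352e+05] = 4.49°
∠G(j76) = −4.49° = -4.49°

-4.5°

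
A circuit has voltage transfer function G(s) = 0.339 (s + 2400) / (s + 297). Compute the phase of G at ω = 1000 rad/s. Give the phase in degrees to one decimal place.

-50.8°

∠(j1000 + 2400) = arctan(1000/2400) = 22.62°
∠(j1000 + 297) = arctan(1000/297) = 73.46°
∠G(j1000) = 22.62° − 73.46° = -50.84°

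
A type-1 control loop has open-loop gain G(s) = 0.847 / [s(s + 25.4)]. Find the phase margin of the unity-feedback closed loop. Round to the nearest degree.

Gain crossover: |G(jω)| = 1 at ω ≈ 0.0333 rad/s.
∠G(j0.0333) = −90° − arctan(0.0333/25.4) ≈ -90.08°
PM = 180° + (-90.08°) = 89.92°

90°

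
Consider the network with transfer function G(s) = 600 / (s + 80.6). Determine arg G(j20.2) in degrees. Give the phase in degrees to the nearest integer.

-14 deg

∠(j20.2 + 80.6) = arctan(20.2/80.6) = 14.07°
∠G(j20.2) = −14.07° = -14.07°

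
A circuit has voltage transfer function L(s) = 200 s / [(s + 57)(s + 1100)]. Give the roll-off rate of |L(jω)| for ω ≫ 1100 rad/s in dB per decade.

-20 dB/decade

With 1 zero and 2 poles, the high-frequency asymptotic slope is 20 × (1 − 2) = -20 dB/decade.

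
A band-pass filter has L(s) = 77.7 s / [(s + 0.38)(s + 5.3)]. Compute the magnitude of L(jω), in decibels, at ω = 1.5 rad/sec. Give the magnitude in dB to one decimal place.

22.7 dB

|j1.5| = 1.5
|j1.5 + 0.38| = √(1.5² + 0.38²) = 1.547
|j1.5 + 5.3| = √(1.5² + 5.3²) = 5.508
|L(j1.5)| = 77.7 × 1.5 / (1.547 × 5.508) = 13.674
20 log₁₀(13.674) = 22.72 dB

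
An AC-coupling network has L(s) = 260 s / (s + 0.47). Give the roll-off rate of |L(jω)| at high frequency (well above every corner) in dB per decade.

0 dB/decade

With 1 zero and 1 pole, the high-frequency asymptotic slope is 20 × (1 − 1) = 0 dB/decade.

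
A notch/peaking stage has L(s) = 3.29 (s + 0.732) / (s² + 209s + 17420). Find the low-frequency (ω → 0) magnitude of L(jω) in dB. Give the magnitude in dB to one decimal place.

L(0) = 3.29 × 0.732 / 17420 = 0.00013825
20 log₁₀(0.00013825) = -77.19 dB

-77.2 dB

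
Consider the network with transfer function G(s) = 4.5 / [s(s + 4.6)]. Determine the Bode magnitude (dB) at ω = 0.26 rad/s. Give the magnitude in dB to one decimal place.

11.5 dB

|j0.26 + 4.6| = √(0.26² + 4.6²) = 4.607
|j0.26| = 0.26
|G(j0.26)| = 4.5 / (4.607 × 0.26) = 3.7565
20 log₁₀(3.7565) = 11.50 dB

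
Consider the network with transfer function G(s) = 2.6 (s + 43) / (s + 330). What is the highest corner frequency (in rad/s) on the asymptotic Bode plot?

330 rad/s

Break frequencies occur at each pole and zero magnitude: 43 rad/s, 330 rad/s.
The highest is 330 rad/s.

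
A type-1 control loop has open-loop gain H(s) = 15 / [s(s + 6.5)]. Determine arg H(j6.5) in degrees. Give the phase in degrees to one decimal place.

∠(j6.5 + 6.5) = arctan(6.5/6.5) = 45.00°
∠(j6.5) = 90.00°
∠H(j6.5) = − (45.00° + 90.00°) = -135.00°

-135.0 deg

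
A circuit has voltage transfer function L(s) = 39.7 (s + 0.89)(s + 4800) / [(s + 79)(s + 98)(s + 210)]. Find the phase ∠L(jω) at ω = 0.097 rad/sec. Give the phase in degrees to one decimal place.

∠(j0.097 + 0.89) = arctan(0.097/0.89) = 6.22°
∠(j0.097 + 4800) = arctan(0.097/4800) = 0.00°
∠(j0.097 + 79) = arctan(0.097/79) = 0.07°
∠(j0.097 + 98) = arctan(0.097/98) = 0.06°
∠(j0.097 + 210) = arctan(0.097/210) = 0.03°
∠L(j0.097) = 6.22° + 0.00° − (0.07° + 0.06° + 0.03°) = 6.07°

6.1°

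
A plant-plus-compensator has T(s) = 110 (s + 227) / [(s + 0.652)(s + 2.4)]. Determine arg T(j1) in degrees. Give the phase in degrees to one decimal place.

∠(j1 + 227) = arctan(1/227) = 0.25°
∠(j1 + 0.652) = arctan(1/0.652) = 56.90°
∠(j1 + 2.4) = arctan(1/2.4) = 22.62°
∠T(j1) = 0.25° − (56.90° + 22.62°) = -79.26°

-79.3 deg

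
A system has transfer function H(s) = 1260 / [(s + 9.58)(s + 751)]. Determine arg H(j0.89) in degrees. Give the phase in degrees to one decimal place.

∠(j0.89 + 9.58) = arctan(0.89/9.58) = 5.31°
∠(j0.89 + 751) = arctan(0.89/751) = 0.07°
∠H(j0.89) = − (5.31° + 0.07°) = -5.38°

-5.4°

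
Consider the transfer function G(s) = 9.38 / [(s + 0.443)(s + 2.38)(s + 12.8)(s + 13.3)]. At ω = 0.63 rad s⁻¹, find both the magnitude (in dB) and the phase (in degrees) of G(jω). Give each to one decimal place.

|j0.63 + 0.443| = √(0.63² + 0.443²) = 0.7702
|j0.63 + 2.38| = √(0.63² + 2.38²) = 2.462
|j0.63 + 12.8| = √(0.63² + 12.8²) = 12.82
|j0.63 + 13.3| = √(0.63² + 13.3²) = 13.31
|G(j0.63)| = 9.38 / (0.7702 × 2.462 × 12.82 × 13.31) = 0.028991
20 log₁₀(0.028991) = -30.75 dB
∠(j0.63 + 0.443) = arctan(0.63/0.443) = 54.89°
∠(j0.63 + 2.38) = arctan(0.63/2.38) = 14.83°
∠(j0.63 + 12.8) = arctan(0.63/12.8) = 2.82°
∠(j0.63 + 13.3) = arctan(0.63/13.3) = 2.71°
∠G(j0.63) = − (54.89° + 14.83° + 2.82° + 2.71°) = -75.24°

|G| = -30.8 dB, ∠G = -75.2°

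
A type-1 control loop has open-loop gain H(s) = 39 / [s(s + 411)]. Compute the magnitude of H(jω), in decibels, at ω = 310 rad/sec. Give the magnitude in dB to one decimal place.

-72.2 dB

|j310 + 411| = √(310² + 411²) = 514.8
|j310| = 310
|H(j310)| = 39 / (514.8 × 310) = 0.00024438
20 log₁₀(0.00024438) = -72.24 dB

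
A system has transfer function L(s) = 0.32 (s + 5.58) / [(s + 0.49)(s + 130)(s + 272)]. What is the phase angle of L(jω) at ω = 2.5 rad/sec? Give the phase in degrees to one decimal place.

∠(j2.5 + 5.58) = arctan(2.5/5.58) = 24.13°
∠(j2.5 + 0.49) = arctan(2.5/0.49) = 78.91°
∠(j2.5 + 130) = arctan(2.5/130) = 1.10°
∠(j2.5 + 272) = arctan(2.5/272) = 0.53°
∠L(j2.5) = 24.13° − (78.91° + 1.10° + 0.53°) = -56.41°

-56.4°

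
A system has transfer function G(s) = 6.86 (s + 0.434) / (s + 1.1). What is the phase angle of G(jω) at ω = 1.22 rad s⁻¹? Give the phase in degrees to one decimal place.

22.5°

∠(j1.22 + 0.434) = arctan(1.22/0.434) = 70.42°
∠(j1.22 + 1.1) = arctan(1.22/1.1) = 47.96°
∠G(j1.22) = 70.42° − 47.96° = 22.46°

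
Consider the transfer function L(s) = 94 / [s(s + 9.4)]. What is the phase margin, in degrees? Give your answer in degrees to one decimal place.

50.6°

Gain crossover: |L(jω)| = 1 at ω ≈ 7.73 rad s⁻¹.
∠L(j7.73) = −90° − arctan(7.73/9.4) ≈ -129.42°
PM = 180° + (-129.42°) = 50.58°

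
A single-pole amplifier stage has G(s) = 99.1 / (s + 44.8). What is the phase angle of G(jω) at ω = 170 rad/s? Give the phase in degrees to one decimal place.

-75.2°

∠(j170 + 44.8) = arctan(170/44.8) = 75.24°
∠G(j170) = −75.24° = -75.24°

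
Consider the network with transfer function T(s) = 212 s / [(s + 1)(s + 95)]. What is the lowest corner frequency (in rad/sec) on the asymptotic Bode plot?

1 rad/sec

Break frequencies occur at each pole and zero magnitude: 1 rad/sec, 95 rad/sec.
The lowest is 1 rad/sec.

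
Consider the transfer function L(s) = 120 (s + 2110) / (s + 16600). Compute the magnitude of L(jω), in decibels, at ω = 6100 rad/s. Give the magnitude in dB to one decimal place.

|j6100 + 2110| = √(6100² + 2110²) = 6455
|j6100 + 16600| = √(6100² + 16600²) = 1.769e+04
|L(j6100)| = 120 × 6455 / 1.769e+04 = 43.796
20 log₁₀(43.796) = 32.83 dB

32.8 dB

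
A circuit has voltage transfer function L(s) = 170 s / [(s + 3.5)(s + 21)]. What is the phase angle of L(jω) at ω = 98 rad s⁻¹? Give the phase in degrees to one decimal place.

∠(j98) = 90.00°
∠(j98 + 3.5) = arctan(98/3.5) = 87.95°
∠(j98 + 21) = arctan(98/21) = 77.91°
∠L(j98) = 90.00° − (87.95° + 77.91°) = -75.86°

-75.9°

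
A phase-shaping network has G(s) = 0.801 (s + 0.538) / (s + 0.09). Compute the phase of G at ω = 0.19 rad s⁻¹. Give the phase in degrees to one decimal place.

-45.2°

∠(j0.19 + 0.538) = arctan(0.19/0.538) = 19.45°
∠(j0.19 + 0.09) = arctan(0.19/0.09) = 64.65°
∠G(j0.19) = 19.45° − 64.65° = -45.20°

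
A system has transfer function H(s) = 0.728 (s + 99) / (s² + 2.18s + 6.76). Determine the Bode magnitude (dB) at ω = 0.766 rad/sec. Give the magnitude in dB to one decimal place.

|j0.766 + 99| = √(0.766² + 99²) = 99
|(j0.766)² + 2.18(j0.766) + 6.76| = |6.1732 + j1.6699| = 6.395
|H(j0.766)| = 0.728 × 99 / 6.395 = 11.27
20 log₁₀(11.27) = 21.04 dB

21.0 dB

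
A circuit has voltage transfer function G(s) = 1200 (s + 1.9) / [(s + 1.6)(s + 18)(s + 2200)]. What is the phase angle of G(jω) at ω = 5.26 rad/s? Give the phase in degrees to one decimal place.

∠(j5.26 + 1.9) = arctan(5.26/1.9) = 70.14°
∠(j5.26 + 1.6) = arctan(5.26/1.6) = 73.08°
∠(j5.26 + 18) = arctan(5.26/18) = 16.29°
∠(j5.26 + 2200) = arctan(5.26/2200) = 0.14°
∠G(j5.26) = 70.14° − (73.08° + 16.29° + 0.14°) = -19.37°

-19.4°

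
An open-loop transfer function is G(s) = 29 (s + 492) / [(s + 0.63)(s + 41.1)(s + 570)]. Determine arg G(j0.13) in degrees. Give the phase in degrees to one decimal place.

∠(j0.13 + 492) = arctan(0.13/492) = 0.02°
∠(j0.13 + 0.63) = arctan(0.13/0.63) = 11.66°
∠(j0.13 + 41.1) = arctan(0.13/41.1) = 0.18°
∠(j0.13 + 570) = arctan(0.13/570) = 0.01°
∠G(j0.13) = 0.02° − (11.66° + 0.18° + 0.01°) = -11.84°

-11.8°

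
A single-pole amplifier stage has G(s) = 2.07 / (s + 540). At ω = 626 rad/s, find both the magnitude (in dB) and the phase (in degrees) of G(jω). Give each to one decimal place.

|G| = -52.0 dB, ∠G = -49.2°

|j626 + 540| = √(626² + 540²) = 826.7
|G(j626)| = 2.07 / 826.7 = 0.0025039
20 log₁₀(0.0025039) = -52.03 dB
∠(j626 + 540) = arctan(626/540) = 49.22°
∠G(j626) = −49.22° = -49.22°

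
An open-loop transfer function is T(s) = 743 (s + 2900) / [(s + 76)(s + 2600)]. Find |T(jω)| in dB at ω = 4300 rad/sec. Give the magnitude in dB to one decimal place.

|j4300 + 2900| = √(4300² + 2900²) = 5187
|j4300 + 76| = √(4300² + 76²) = 4301
|j4300 + 2600| = √(4300² + 2600²) = 5025
|T(j4300)| = 743 × 5187 / (4301 × 5025) = 0.17832
20 log₁₀(0.17832) = -14.98 dB

-15.0 dB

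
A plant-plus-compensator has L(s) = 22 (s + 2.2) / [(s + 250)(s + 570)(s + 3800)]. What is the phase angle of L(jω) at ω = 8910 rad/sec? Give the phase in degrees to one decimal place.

∠(j8910 + 2.2) = arctan(8910/2.2) = 89.99°
∠(j8910 + 250) = arctan(8910/250) = 88.39°
∠(j8910 + 570) = arctan(8910/570) = 86.34°
∠(j8910 + 3800) = arctan(8910/3800) = 66.90°
∠L(j8910) = 89.99° − (88.39° + 86.34° + 66.90°) = -151.65°

-151.6°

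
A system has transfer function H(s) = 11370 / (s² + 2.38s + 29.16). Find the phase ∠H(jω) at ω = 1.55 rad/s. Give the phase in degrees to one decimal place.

∠[(j1.55)² + 2.38(j1.55) + 29.16] = ∠[26.758 + j3.689] = 7.85°
∠H(j1.55) = −7.85° = -7.85°

-7.8°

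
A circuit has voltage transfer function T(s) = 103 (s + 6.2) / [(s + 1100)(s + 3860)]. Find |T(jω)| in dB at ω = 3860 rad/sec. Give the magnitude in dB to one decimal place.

|j3860 + 6.2| = √(3860² + 6.2²) = 3860
|j3860 + 1100| = √(3860² + 1100²) = 4014
|j3860 + 3860| = √(3860² + 3860²) = 5459
|T(j3860)| = 103 × 3860 / (4014 × 5459) = 0.018146
20 log₁₀(0.018146) = -34.82 dB

-34.8 dB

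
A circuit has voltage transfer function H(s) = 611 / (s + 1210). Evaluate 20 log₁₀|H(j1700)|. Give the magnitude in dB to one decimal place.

|j1700 + 1210| = √(1700² + 1210²) = 2087
|H(j1700)| = 611 / 2087 = 0.29281
20 log₁₀(0.29281) = -10.67 dB

-10.7 dB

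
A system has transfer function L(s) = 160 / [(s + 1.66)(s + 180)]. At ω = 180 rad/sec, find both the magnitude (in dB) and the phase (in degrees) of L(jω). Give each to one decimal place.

|L| = -49.1 dB, ∠L = -134.5°

|j180 + 1.66| = √(180² + 1.66²) = 180
|j180 + 180| = √(180² + 180²) = 254.6
|L(j180)| = 160 / (180 × 254.6) = 0.0034917
20 log₁₀(0.0034917) = -49.14 dB
∠(j180 + 1.66) = arctan(180/1.66) = 89.47°
∠(j180 + 180) = arctan(180/180) = 45.00°
∠L(j180) = − (89.47° + 45.00°) = -134.47°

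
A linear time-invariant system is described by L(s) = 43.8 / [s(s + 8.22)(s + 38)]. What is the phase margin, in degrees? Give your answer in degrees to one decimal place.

Gain crossover: |L(jω)| = 1 at ω ≈ 0.14 rad/s.
∠L(j0.14) = −90° − arctan(0.14/8.22) − arctan(0.14/38) ≈ -91.19°
PM = 180° + (-91.19°) = 88.81°

88.8°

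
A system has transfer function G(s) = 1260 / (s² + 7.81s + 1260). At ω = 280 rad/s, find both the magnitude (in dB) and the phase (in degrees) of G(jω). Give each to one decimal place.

|G| = -35.7 dB, ∠G = -178.4°

|(j280)² + 7.81(j280) + 1260| = |-77140 + j2186.8| = 7.717e+04
|G(j280)| = 1260 / 7.717e+04 = 0.016327
20 log₁₀(0.016327) = -35.74 dB
∠[(j280)² + 7.81(j280) + 1260] = ∠[-77140 + j2186.8] = 178.38°
∠G(j280) = −178.38° = -178.38°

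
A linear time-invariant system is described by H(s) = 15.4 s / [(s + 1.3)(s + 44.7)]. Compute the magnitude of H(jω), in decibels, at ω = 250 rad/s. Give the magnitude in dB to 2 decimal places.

-24.35 dB

|j250| = 250
|j250 + 1.3| = √(250² + 1.3²) = 250
|j250 + 44.7| = √(250² + 44.7²) = 254
|H(j250)| = 15.4 × 250 / (250 × 254) = 0.060638
20 log₁₀(0.060638) = -24.345 dB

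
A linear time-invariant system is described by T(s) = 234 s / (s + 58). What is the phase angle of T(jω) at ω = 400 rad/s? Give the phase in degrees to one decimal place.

8.3°

∠(j400) = 90.00°
∠(j400 + 58) = arctan(400/58) = 81.75°
∠T(j400) = 90.00° − 81.75° = 8.25°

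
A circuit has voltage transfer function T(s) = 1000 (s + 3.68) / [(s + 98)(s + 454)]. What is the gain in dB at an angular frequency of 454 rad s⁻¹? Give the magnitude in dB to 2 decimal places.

|j454 + 3.68| = √(454² + 3.68²) = 454
|j454 + 98| = √(454² + 98²) = 464.5
|j454 + 454| = √(454² + 454²) = 642.1
|T(j454)| = 1000 × 454 / (464.5 × 642.1) = 1.5225
20 log₁₀(1.5225) = 3.651 dB

3.65 dB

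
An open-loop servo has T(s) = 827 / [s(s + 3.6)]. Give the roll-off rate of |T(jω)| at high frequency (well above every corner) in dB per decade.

-40 dB/decade

With 0 zeros and 2 poles, the high-frequency asymptotic slope is 20 × (0 − 2) = -40 dB/decade.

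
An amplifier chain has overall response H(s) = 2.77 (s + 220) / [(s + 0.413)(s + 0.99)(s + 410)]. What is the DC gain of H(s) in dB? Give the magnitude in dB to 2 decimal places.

11.21 dB

H(0) = 2.77 × 220 / (0.413 × 0.99 × 410) = 3.6352
20 log₁₀(3.6352) = 11.211 dB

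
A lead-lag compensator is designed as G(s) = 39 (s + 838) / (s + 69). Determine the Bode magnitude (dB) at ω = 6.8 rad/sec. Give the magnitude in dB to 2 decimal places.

|j6.8 + 838| = √(6.8² + 838²) = 838
|j6.8 + 69| = √(6.8² + 69²) = 69.33
|G(j6.8)| = 39 × 838 / 69.33 = 471.38
20 log₁₀(471.38) = 53.468 dB

53.47 dB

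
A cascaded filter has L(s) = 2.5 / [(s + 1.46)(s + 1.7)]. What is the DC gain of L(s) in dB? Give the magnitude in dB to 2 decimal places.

0.06 dB

L(0) = 2.5 / (1.46 × 1.7) = 1.0073
20 log₁₀(1.0073) = 0.063 dB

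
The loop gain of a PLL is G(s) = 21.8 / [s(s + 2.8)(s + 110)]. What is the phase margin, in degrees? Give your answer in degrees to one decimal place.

Gain crossover: |G(jω)| = 1 at ω ≈ 0.0708 rad/s.
∠G(j0.0708) = −90° − arctan(0.0708/2.8) − arctan(0.0708/110) ≈ -91.48°
PM = 180° + (-91.48°) = 88.52°

88.5°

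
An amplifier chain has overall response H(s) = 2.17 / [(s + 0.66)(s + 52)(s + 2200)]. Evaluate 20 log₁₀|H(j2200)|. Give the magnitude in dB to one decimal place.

|j2200 + 0.66| = √(2200² + 0.66²) = 2200
|j2200 + 52| = √(2200² + 52²) = 2201
|j2200 + 2200| = √(2200² + 2200²) = 3111
|H(j2200)| = 2.17 / (2200 × 2201 × 3111) = 1.4406e-10
20 log₁₀(1.4406e-10) = -196.83 dB

-196.8 dB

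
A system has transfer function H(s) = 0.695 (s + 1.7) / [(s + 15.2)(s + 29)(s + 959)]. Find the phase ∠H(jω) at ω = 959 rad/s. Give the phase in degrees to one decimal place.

∠(j959 + 1.7) = arctan(959/1.7) = 89.90°
∠(j959 + 15.2) = arctan(959/15.2) = 89.09°
∠(j959 + 29) = arctan(959/29) = 88.27°
∠(j959 + 959) = arctan(959/959) = 45.00°
∠H(j959) = 89.90° − (89.09° + 88.27° + 45.00°) = -132.46°

-132.5°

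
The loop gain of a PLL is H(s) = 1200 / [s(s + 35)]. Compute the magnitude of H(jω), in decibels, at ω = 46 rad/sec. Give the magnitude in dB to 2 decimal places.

-6.91 dB

|j46 + 35| = √(46² + 35²) = 57.8
|j46| = 46
|H(j46)| = 1200 / (57.8 × 46) = 0.45132
20 log₁₀(0.45132) = -6.910 dB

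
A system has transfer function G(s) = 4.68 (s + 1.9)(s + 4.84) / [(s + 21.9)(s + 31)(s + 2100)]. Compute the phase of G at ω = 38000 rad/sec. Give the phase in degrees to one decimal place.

-86.8°

∠(j38000 + 1.9) = arctan(38000/1.9) = 90.00°
∠(j38000 + 4.84) = arctan(38000/4.84) = 89.99°
∠(j38000 + 21.9) = arctan(38000/21.9) = 89.97°
∠(j38000 + 31) = arctan(38000/31) = 89.95°
∠(j38000 + 2100) = arctan(38000/2100) = 86.84°
∠G(j38000) = 90.00° + 89.99° − (89.97° + 89.95° + 86.84°) = -86.77°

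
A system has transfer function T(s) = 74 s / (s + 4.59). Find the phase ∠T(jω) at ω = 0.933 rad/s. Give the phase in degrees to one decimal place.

∠(j0.933) = 90.00°
∠(j0.933 + 4.59) = arctan(0.933/4.59) = 11.49°
∠T(j0.933) = 90.00° − 11.49° = 78.51°

78.5°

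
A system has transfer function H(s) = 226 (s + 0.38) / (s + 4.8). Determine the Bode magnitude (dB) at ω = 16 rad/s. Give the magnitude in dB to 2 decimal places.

46.71 dB

|j16 + 0.38| = √(16² + 0.38²) = 16
|j16 + 4.8| = √(16² + 4.8²) = 16.7
|H(j16)| = 226 × 16 / 16.7 = 216.53
20 log₁₀(216.53) = 46.710 dB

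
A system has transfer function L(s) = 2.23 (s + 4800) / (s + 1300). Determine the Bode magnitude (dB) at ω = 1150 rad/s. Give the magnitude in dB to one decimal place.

|j1150 + 4800| = √(1150² + 4800²) = 4936
|j1150 + 1300| = √(1150² + 1300²) = 1736
|L(j1150)| = 2.23 × 4936 / 1736 = 6.3416
20 log₁₀(6.3416) = 16.04 dB

16.0 dB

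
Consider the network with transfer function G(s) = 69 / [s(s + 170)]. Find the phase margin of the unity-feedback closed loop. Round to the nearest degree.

90°

Gain crossover: |G(jω)| = 1 at ω ≈ 0.406 rad s⁻¹.
∠G(j0.406) = −90° − arctan(0.406/170) ≈ -90.14°
PM = 180° + (-90.14°) = 89.86°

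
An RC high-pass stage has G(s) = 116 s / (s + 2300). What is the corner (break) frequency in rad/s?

2300 rad/s

The single real pole at s = −2300 gives a corner at ω = 2300 rad/s.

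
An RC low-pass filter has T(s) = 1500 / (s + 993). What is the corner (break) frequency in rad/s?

The single real pole at s = −993 gives a corner at ω = 993 rad/s.

993 rad/s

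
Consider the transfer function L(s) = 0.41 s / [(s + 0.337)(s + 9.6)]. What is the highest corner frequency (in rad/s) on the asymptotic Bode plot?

Break frequencies occur at each pole and zero magnitude: 0.337 rad/s, 9.6 rad/s.
The highest is 9.6 rad/s.

9.6 rad/s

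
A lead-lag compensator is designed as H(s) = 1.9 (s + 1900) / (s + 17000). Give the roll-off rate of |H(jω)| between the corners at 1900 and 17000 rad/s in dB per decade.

20 dB/decade

In this band the factors already past their corner are: zero at 1900; net slope = 20 dB/decade.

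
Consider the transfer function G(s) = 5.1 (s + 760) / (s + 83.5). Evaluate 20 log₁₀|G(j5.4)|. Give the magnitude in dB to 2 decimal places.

|j5.4 + 760| = √(5.4² + 760²) = 760
|j5.4 + 83.5| = √(5.4² + 83.5²) = 83.67
|G(j5.4)| = 5.1 × 760 / 83.67 = 46.324
20 log₁₀(46.324) = 33.316 dB

33.32 dB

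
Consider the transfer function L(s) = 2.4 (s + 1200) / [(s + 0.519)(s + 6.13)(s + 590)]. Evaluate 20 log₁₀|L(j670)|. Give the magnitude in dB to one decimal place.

|j670 + 1200| = √(670² + 1200²) = 1374
|j670 + 0.519| = √(670² + 0.519²) = 670
|j670 + 6.13| = √(670² + 6.13²) = 670
|j670 + 590| = √(670² + 590²) = 892.7
|L(j670)| = 2.4 × 1374 / (670 × 670 × 892.7) = 8.2304e-06
20 log₁₀(8.2304e-06) = -101.69 dB

-101.7 dB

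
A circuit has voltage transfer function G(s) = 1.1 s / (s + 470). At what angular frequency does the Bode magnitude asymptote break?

470 rad/sec

The single real pole at s = −470 gives a corner at ω = 470 rad/sec.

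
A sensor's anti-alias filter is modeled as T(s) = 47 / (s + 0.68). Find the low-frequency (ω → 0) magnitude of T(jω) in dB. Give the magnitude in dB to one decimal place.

36.8 dB

T(0) = 47 / 0.68 = 69.118
20 log₁₀(69.118) = 36.79 dB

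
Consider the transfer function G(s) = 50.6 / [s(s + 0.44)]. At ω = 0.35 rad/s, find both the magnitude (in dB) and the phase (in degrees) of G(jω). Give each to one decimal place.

|G| = 48.2 dB, ∠G = -128.5°

|j0.35 + 0.44| = √(0.35² + 0.44²) = 0.5622
|j0.35| = 0.35
|G(j0.35)| = 50.6 / (0.5622 × 0.35) = 257.14
20 log₁₀(257.14) = 48.20 dB
∠(j0.35 + 0.44) = arctan(0.35/0.44) = 38.50°
∠(j0.35) = 90.00°
∠G(j0.35) = − (38.50° + 90.00°) = -128.50°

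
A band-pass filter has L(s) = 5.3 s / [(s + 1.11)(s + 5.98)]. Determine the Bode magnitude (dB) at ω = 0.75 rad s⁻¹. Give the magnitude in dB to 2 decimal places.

|j0.75| = 0.75
|j0.75 + 1.11| = √(0.75² + 1.11²) = 1.34
|j0.75 + 5.98| = √(0.75² + 5.98²) = 6.027
|L(j0.75)| = 5.3 × 0.75 / (1.34 × 6.027) = 0.49234
20 log₁₀(0.49234) = -6.155 dB

-6.15 dB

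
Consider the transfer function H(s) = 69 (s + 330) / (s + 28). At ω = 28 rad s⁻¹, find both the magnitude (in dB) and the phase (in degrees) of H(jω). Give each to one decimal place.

|j28 + 330| = √(28² + 330²) = 331.2
|j28 + 28| = √(28² + 28²) = 39.6
|H(j28)| = 69 × 331.2 / 39.6 = 577.1
20 log₁₀(577.1) = 55.22 dB
∠(j28 + 330) = arctan(28/330) = 4.85°
∠(j28 + 28) = arctan(28/28) = 45.00°
∠H(j28) = 4.85° − 45.00° = -40.15°

|H| = 55.2 dB, ∠H = -40.2°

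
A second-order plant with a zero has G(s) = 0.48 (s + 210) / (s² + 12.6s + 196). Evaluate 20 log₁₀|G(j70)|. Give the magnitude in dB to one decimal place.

|j70 + 210| = √(70² + 210²) = 221.4
|(j70)² + 12.6(j70) + 196| = |-4704 + j882| = 4786
|G(j70)| = 0.48 × 221.4 / 4786 = 0.022201
20 log₁₀(0.022201) = -33.07 dB

-33.1 dB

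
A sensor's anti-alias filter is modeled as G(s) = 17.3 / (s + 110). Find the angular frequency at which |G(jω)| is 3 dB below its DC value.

For a single-pole low-pass, the −3 dB point is at the pole: ω = 110 rad/s.

110 rad/s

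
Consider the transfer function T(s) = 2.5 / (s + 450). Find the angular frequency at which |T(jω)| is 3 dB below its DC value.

450 rad/s

For a single-pole low-pass, the −3 dB point is at the pole: ω = 450 rad/s.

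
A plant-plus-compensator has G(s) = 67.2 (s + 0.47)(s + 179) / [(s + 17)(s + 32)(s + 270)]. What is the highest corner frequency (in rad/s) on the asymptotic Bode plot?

270 rad/s

Break frequencies occur at each pole and zero magnitude: 0.47 rad/s, 17 rad/s, 32 rad/s, 179 rad/s, 270 rad/s.
The highest is 270 rad/s.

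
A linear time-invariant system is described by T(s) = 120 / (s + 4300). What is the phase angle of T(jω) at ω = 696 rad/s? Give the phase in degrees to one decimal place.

-9.2°

∠(j696 + 4300) = arctan(696/4300) = 9.19°
∠T(j696) = −9.19° = -9.19°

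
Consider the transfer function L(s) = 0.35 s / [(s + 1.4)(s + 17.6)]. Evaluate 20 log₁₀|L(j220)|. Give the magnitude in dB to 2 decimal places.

-55.99 dB

|j220| = 220
|j220 + 1.4| = √(220² + 1.4²) = 220
|j220 + 17.6| = √(220² + 17.6²) = 220.7
|L(j220)| = 0.35 × 220 / (220 × 220.7) = 0.0015858
20 log₁₀(0.0015858) = -55.995 dB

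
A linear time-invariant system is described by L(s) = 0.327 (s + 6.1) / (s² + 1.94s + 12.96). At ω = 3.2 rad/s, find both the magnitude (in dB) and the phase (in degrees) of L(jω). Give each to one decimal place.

|L| = -9.6 dB, ∠L = -38.7°

|j3.2 + 6.1| = √(3.2² + 6.1²) = 6.888
|(j3.2)² + 1.94(j3.2) + 12.96| = |2.72 + j6.208| = 6.778
|L(j3.2)| = 0.327 × 6.888 / 6.778 = 0.33234
20 log₁₀(0.33234) = -9.57 dB
∠(j3.2 + 6.1) = arctan(3.2/6.1) = 27.68°
∠[(j3.2)² + 1.94(j3.2) + 12.96] = ∠[2.72 + j6.208] = 66.34°
∠L(j3.2) = 27.68° − 66.34° = -38.66°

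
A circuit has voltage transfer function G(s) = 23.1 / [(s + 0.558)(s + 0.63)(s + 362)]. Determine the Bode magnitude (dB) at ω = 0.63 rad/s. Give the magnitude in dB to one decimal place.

-21.4 dB

|j0.63 + 0.558| = √(0.63² + 0.558²) = 0.8416
|j0.63 + 0.63| = √(0.63² + 0.63²) = 0.891
|j0.63 + 362| = √(0.63² + 362²) = 362
|G(j0.63)| = 23.1 / (0.8416 × 0.891 × 362) = 0.085104
20 log₁₀(0.085104) = -21.40 dB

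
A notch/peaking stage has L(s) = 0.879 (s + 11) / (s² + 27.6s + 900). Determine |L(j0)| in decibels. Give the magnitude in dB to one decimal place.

-39.4 dB

L(0) = 0.879 × 11 / 900 = 0.010743
20 log₁₀(0.010743) = -39.38 dB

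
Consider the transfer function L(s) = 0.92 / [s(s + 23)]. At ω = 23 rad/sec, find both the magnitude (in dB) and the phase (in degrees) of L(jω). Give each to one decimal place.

|L| = -58.2 dB, ∠L = -135.0°

|j23 + 23| = √(23² + 23²) = 32.53
|j23| = 23
|L(j23)| = 0.92 / (32.53 × 23) = 0.0012298
20 log₁₀(0.0012298) = -58.20 dB
∠(j23 + 23) = arctan(23/23) = 45.00°
∠(j23) = 90.00°
∠L(j23) = − (45.00° + 90.00°) = -135.00°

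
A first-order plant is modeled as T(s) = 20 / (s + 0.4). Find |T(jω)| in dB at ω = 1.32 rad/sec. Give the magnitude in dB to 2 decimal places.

23.23 dB

|j1.32 + 0.4| = √(1.32² + 0.4²) = 1.379
|T(j1.32)| = 20 / 1.379 = 14.5
20 log₁₀(14.5) = 23.228 dB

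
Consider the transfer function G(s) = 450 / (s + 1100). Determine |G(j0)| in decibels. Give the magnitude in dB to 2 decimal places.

G(0) = 450 / 1100 = 0.40909
20 log₁₀(0.40909) = -7.764 dB

-7.76 dB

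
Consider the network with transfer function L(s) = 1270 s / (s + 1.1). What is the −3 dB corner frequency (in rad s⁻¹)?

For a single-pole high-pass, the −3 dB point is at the pole: ω = 1.1 rad s⁻¹.

1.1 rad s⁻¹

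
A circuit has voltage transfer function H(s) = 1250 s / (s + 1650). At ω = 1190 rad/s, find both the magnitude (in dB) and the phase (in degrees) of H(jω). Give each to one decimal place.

|H| = 57.3 dB, ∠H = 54.2°

|j1190| = 1190
|j1190 + 1650| = √(1190² + 1650²) = 2034
|H(j1190)| = 1250 × 1190 / 2034 = 731.19
20 log₁₀(731.19) = 57.28 dB
∠(j1190) = 90.00°
∠(j1190 + 1650) = arctan(1190/1650) = 35.80°
∠H(j1190) = 90.00° − 35.80° = 54.20°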